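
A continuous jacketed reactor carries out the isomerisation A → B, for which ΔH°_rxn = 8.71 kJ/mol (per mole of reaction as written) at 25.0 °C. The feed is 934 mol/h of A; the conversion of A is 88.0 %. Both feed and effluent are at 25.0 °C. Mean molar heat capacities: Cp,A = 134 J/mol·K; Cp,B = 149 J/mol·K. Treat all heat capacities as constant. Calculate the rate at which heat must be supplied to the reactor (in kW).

Extent of reaction ξ = 0.880 × 934 = 821.92 mol/h
Reaction term: ξ·ΔH°_rxn = 821.92 × 8.71 = 7158.9 kJ/h
Q = ΔH = 7158.9 kJ/h = 1.9886 kW
Heat supplied = 1.9886 kW

Q_in = 1.99 kW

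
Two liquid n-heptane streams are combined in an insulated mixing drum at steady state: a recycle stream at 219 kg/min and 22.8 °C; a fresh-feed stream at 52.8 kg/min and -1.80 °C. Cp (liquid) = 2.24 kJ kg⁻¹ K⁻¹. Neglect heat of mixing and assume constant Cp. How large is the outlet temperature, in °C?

T_out = 18.0 °C

No heat crosses the boundary, so H_out = H_in.
T_out = Σ ṁᵢCp,ᵢTᵢ / Σ ṁᵢCp,ᵢ
      = 10972 / 608.83 = 18.021 °C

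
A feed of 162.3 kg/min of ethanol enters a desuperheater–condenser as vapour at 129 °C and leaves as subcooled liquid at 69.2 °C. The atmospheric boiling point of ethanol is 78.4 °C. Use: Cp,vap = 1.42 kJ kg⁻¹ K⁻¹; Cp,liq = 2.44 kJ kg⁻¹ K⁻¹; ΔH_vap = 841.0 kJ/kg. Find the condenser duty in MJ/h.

vapour 129→78.4 °C: -71.852 kJ/kg
condensation at 78.4 °C: -841 kJ/kg
liquid 78.4→69.2 °C: -22.448 kJ/kg
Δh = -71.852 + -841 + -22.448 = -935.3 kJ/kg
Q = ṁ·Δh = 162.3 kg/min × -935.3 kJ/kg = -151800 kJ/min
|Q| = 2530 kW = 9108 MJ/h

Q_c = 9110 MJ/h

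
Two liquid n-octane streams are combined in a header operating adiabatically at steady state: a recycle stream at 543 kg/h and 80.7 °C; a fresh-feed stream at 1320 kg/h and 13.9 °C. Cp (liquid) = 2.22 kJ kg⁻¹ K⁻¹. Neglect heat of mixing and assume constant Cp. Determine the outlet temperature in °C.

T_out = 33.4 °C

Energy balance with Q = 0: Σ ṁᵢCp,ᵢ(T_out − Tᵢ) = 0
T_out = Σ ṁᵢCp,ᵢTᵢ / Σ ṁᵢCp,ᵢ
      = 138010 / 4135.9 = 33.37 °C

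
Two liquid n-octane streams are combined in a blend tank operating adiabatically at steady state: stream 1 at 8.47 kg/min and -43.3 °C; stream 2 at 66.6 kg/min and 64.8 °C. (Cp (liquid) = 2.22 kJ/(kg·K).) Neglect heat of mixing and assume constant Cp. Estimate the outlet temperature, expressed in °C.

T_out = 52.6 °C

Adiabatic, steady state ⇒ Σ ṁᵢCp,ᵢ(T_out − Tᵢ) = 0
Σ ṁᵢCp,ᵢTᵢ = 8.47×2.22×-43.3 + 66.6×2.22×64.8 = 8766.6
Σ ṁᵢCp,ᵢ = 8.47×2.22 + 66.6×2.22 = 166.66
T_out = 8766.6 / 166.66 = 52.603 °C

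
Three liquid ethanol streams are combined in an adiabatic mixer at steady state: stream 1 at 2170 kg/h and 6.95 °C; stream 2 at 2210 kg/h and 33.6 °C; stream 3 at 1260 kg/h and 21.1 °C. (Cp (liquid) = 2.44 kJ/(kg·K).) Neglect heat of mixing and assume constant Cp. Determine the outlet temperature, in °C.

T_out = 20.6 °C

Energy balance with Q = 0: Σ ṁᵢCp,ᵢ(T_out − Tᵢ) = 0
T_out = Σ ṁᵢCp,ᵢTᵢ / Σ ṁᵢCp,ᵢ
      = 282850 / 13762 = 20.554 °C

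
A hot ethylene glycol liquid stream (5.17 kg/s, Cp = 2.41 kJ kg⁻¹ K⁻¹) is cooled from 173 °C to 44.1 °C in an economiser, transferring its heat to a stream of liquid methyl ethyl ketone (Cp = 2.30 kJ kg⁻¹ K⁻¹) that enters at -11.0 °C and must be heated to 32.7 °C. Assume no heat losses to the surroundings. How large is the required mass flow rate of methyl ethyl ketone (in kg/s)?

Heat released by hot stream: Q = 5.17 × 2.41 × (173 − 44.1) = 1606.1 kJ/s
Energy balance on cold side (adiabatic exchanger): Q = ṁ_c·Cp_c·(T_c,out − T_c,in)
ṁ_c = 1606.1 / [2.30 × (32.7 − -11.0)] = 15.979 kg/s

ṁ_c = 16.0 kg/s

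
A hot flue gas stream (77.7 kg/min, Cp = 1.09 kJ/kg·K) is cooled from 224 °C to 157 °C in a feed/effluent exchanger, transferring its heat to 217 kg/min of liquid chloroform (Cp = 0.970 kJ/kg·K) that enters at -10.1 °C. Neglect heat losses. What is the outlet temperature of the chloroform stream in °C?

Heat released by hot stream: Q = 77.7 × 1.09 × (224 − 157) = 5674.4 kJ/min
Energy balance on cold side (adiabatic exchanger): Q = ṁ_c·Cp_c·(T_c,out − T_c,in)
T_c,out = -10.1 + 5674.4/(217 × 0.970) = 16.858 °C

T_c,out = 16.9 °C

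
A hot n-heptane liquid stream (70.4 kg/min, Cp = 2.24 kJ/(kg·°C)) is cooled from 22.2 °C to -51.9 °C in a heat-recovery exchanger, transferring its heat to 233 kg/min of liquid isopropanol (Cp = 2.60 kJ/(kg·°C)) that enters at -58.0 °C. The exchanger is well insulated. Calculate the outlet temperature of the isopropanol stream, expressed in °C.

Heat released by hot stream: Q = 70.4 × 2.24 × (22.2 − -51.9) = 11685 kJ/min
Energy balance on cold side (adiabatic exchanger): Q = ṁ_c·Cp_c·(T_c,out − T_c,in)
T_c,out = -58.0 + 11685/(233 × 2.60) = -38.711 °C

T_c,out = -38.7 °C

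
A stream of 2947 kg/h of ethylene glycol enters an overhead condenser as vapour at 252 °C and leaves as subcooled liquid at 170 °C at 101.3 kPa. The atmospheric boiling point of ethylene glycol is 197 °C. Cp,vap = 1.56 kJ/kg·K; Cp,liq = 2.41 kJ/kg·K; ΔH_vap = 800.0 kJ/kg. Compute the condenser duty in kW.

Q_c = 778 kW

vapour 252→197 °C: -85.8 kJ/kg
condensation at 197 °C: -800 kJ/kg
liquid 197→170 °C: -65.07 kJ/kg
Δh = -85.8 + -800 + -65.07 = -950.87 kJ/kg
Q = ṁ·Δh = 2947 kg/h × -950.87 kJ/kg = -2.8022e+06 kJ/h
|Q| = 778.39 kW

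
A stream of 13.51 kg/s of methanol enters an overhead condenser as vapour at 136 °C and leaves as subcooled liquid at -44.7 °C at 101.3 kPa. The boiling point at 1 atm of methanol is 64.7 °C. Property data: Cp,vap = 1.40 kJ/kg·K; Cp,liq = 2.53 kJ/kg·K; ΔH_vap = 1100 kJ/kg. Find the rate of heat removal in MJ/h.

Q_c = 71800 MJ/h

vapour 136→64.7 °C: -99.82 kJ/kg
condensation at 64.7 °C: -1100 kJ/kg
liquid 64.7→-44.7 °C: -276.78 kJ/kg
Δh = -99.82 + -1100 + -276.78 = -1476.6 kJ/kg
Q = ṁ·Δh = 13.51 kg/s × -1476.6 kJ/kg = -19949 kJ/s
|Q| = 19949 kW = 71816 MJ/h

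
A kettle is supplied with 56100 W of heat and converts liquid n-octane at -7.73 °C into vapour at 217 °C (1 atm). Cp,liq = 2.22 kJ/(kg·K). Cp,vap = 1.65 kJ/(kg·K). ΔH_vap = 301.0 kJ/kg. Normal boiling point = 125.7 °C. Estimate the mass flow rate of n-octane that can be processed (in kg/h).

Δh = 2.22×(125.7−-7.73) + 301.0 + 1.65×(217−125.7) = 747.86 kJ/kg
Q = 56100 W = 56.1 kJ/s = 201960 kJ/h
ṁ = Q/Δh = 201960 / 747.86 = 270.05 kg/h

ṁ = 270 kg/h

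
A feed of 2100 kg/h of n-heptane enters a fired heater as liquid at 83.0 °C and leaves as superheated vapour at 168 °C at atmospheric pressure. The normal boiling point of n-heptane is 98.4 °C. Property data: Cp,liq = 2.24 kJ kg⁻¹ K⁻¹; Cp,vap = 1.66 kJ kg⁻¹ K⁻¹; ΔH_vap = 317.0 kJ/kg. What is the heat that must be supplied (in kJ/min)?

liquid 83.0→98.4 °C: 34.496 kJ/kg
vaporisation at 98.4 °C: 317 kJ/kg
vapour 98.4→168 °C: 115.54 kJ/kg
Δh = 34.496 + 317 + 115.54 = 467.03 kJ/kg
Q = ṁ·Δh = 2100 kg/h × 467.03 kJ/kg = 980770 kJ/h
|Q| = 272.44 kW = 16346 kJ/min

Q = 16300 kJ/min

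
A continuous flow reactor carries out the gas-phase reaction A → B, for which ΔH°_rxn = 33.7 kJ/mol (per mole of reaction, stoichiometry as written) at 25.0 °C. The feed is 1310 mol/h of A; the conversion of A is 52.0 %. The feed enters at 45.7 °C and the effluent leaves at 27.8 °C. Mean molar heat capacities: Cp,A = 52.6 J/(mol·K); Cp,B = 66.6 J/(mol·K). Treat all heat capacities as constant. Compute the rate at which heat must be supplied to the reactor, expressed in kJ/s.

Q_in = 6.04 kJ/s

Extent of reaction ξ = 0.520 × 1310 = 681.2 mol/h
Reaction term: ξ·ΔH°_rxn = 681.2 × 33.7 = 22956 kJ/h
Sensible, feed 45.7→25 °C: -1426.4 kJ/h
Outlet flows (mol/h): A 628.8, B 681.2
Sensible, products 25→27.8 °C: 219.64 kJ/h
Q = ΔH = 21750 kJ/h = 6.0416 kW
Heat supplied = 6.0416 kJ/s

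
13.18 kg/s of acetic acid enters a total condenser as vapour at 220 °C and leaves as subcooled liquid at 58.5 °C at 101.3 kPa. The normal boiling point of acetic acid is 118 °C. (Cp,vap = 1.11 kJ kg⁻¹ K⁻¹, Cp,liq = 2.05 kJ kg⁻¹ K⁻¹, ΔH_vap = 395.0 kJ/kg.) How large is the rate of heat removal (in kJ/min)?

Q_c = 498000 kJ/min

vapour 220→118 °C: -113.22 kJ/kg
condensation at 118 °C: -395 kJ/kg
liquid 118→58.5 °C: -121.97 kJ/kg
Δh = -113.22 + -395 + -121.97 = -630.2 kJ/kg
Q = ṁ·Δh = 13.18 kg/s × -630.2 kJ/kg = -8306 kJ/s
|Q| = 8306 kW = 498360 kJ/min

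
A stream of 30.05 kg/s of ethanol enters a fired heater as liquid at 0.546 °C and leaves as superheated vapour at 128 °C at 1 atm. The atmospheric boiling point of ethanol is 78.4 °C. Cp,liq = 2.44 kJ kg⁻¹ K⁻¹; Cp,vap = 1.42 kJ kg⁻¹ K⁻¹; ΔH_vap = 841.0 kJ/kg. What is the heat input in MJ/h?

Q = 119000 MJ/h

liquid 0.546→78.4 °C: 189.96 kJ/kg
vaporisation at 78.4 °C: 841 kJ/kg
vapour 78.4→128 °C: 70.432 kJ/kg
Δh = 189.96 + 841 + 70.432 = 1101.4 kJ/kg
Q = ṁ·Δh = 30.05 kg/s × 1101.4 kJ/kg = 33097 kJ/s
|Q| = 33097 kW = 119150 MJ/h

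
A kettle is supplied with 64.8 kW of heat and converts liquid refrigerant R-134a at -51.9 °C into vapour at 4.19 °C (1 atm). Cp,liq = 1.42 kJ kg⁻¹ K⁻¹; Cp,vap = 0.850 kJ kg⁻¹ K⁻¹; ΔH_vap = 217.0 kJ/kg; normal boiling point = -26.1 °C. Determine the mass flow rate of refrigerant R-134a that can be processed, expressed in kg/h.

ṁ = 835 kg/h

Δh = 1.42×(-26.1−-51.9) + 217.0 + 0.850×(4.19−-26.1) = 279.38 kJ/kg
Q = 64.8 kW = 64.8 kJ/s = 233280 kJ/h
ṁ = Q/Δh = 233280 / 279.38 = 834.98 kg/h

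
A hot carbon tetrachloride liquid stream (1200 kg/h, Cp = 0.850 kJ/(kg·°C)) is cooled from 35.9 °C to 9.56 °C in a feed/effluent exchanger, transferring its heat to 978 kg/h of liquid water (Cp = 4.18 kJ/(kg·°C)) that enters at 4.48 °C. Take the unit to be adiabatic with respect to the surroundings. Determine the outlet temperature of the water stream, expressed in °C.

T_c,out = 11.1 °C

Heat released by hot stream: Q = 1200 × 0.850 × (35.9 − 9.56) = 26867 kJ/h
Energy balance on cold side (adiabatic exchanger): Q = ṁ_c·Cp_c·(T_c,out − T_c,in)
T_c,out = 4.48 + 26867/(978 × 4.18) = 11.052 °C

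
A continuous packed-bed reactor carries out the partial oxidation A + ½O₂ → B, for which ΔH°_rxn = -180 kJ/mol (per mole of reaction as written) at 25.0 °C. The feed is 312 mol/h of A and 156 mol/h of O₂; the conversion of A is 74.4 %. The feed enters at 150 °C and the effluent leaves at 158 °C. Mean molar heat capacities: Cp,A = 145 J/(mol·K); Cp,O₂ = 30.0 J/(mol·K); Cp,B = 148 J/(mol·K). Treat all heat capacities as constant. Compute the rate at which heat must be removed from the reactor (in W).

Extent of reaction ξ = 0.744 × 312 = 232.13 mol/h
Reaction term: ξ·ΔH°_rxn = 232.13 × -180 = -41783 kJ/h
Sensible, feed 150→25 °C: -6240 kJ/h
Outlet flows (mol/h): A 79.872, O₂ 39.936, B 232.13
Sensible, products 25→158 °C: 6268.9 kJ/h
Q = ΔH = -41754 kJ/h = -11.598 kW
Heat removed = 11598 W

Q_out = 11600 W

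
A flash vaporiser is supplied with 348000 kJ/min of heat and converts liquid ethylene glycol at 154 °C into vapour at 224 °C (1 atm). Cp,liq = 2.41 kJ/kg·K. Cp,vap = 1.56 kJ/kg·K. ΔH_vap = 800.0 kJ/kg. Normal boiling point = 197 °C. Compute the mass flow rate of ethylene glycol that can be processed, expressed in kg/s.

ṁ = 6.13 kg/s

Δh = 2.41×(197−154) + 800.0 + 1.56×(224−197) = 945.75 kJ/kg
Q = 348000 kJ/min = 5800 kJ/s = 5800 kJ/s
ṁ = Q/Δh = 5800 / 945.75 = 6.1327 kg/s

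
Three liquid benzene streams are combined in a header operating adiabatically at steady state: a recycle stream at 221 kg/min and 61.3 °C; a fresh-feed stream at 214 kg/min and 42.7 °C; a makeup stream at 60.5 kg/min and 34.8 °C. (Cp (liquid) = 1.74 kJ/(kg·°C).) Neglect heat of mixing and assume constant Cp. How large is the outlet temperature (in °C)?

No heat crosses the boundary, so H_out = H_in.
T_out = Σ ṁᵢCp,ᵢTᵢ / Σ ṁᵢCp,ᵢ
      = 43135 / 862.17 = 50.031 °C

T_out = 50.0 °C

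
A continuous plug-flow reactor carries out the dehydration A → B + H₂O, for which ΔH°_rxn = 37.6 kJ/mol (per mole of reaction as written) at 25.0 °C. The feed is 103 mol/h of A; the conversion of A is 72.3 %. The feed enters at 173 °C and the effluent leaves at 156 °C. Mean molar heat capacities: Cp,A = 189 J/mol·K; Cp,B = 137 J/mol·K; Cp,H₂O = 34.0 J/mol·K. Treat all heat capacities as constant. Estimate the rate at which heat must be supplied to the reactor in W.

Extent of reaction ξ = 0.723 × 103 = 74.469 mol/h
Reaction term: ξ·ΔH°_rxn = 74.469 × 37.6 = 2800 kJ/h
Sensible, feed 173→25 °C: -2881.1 kJ/h
Outlet flows (mol/h): A 28.531, B 74.469, H₂O 74.469
Sensible, products 25→156 °C: 2374.6 kJ/h
Q = ΔH = 2293.5 kJ/h = 0.63708 kW
Heat supplied = 637.08 W

Q_in = 637 W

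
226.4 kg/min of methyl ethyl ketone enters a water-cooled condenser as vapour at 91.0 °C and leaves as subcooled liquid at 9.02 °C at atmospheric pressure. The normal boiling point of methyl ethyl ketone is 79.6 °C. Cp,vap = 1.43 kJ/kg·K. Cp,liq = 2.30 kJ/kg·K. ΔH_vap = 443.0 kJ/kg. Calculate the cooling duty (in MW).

Q_c = 2.35 MW

vapour 91.0→79.6 °C: -16.302 kJ/kg
condensation at 79.6 °C: -443 kJ/kg
liquid 79.6→9.02 °C: -162.33 kJ/kg
Δh = -16.302 + -443 + -162.33 = -621.64 kJ/kg
Q = ṁ·Δh = 226.4 kg/min × -621.64 kJ/kg = -140740 kJ/min
|Q| = 2345.6 kW = 2.3456 MW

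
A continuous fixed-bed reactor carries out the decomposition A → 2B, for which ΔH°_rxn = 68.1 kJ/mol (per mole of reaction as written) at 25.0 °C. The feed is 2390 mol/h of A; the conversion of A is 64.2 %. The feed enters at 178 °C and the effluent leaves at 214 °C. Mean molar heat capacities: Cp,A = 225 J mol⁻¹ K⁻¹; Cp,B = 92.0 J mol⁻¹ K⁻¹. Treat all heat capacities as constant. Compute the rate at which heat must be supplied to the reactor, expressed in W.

Q_in = 31100 W

Extent of reaction ξ = 0.642 × 2390 = 1534.4 mol/h
Reaction term: ξ·ΔH°_rxn = 1534.4 × 68.1 = 104490 kJ/h
Sensible, feed 178→25 °C: -82276 kJ/h
Outlet flows (mol/h): A 855.62, B 3068.8
Sensible, products 25→214 °C: 89745 kJ/h
Q = ΔH = 111960 kJ/h = 31.1 kW
Heat supplied = 31100 W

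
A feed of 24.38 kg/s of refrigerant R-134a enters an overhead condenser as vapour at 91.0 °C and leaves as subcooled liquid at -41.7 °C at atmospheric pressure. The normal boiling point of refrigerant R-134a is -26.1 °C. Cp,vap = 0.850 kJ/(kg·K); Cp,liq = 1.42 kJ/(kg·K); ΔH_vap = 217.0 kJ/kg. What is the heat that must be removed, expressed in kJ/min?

Q_c = 495000 kJ/min

vapour 91.0→-26.1 °C: -99.535 kJ/kg
condensation at -26.1 °C: -217 kJ/kg
liquid -26.1→-41.7 °C: -22.152 kJ/kg
Δh = -99.535 + -217 + -22.152 = -338.69 kJ/kg
Q = ṁ·Δh = 24.38 kg/s × -338.69 kJ/kg = -8257.2 kJ/s
|Q| = 8257.2 kW = 495430 kJ/min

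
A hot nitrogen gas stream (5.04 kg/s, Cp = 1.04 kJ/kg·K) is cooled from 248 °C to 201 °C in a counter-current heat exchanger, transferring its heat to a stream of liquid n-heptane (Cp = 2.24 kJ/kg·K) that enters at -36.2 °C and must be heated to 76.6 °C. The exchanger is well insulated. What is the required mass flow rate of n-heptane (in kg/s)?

Heat released by hot stream: Q = 5.04 × 1.04 × (248 − 201) = 246.36 kJ/s
Energy balance on cold side (adiabatic exchanger): Q = ṁ_c·Cp_c·(T_c,out − T_c,in)
ṁ_c = 246.36 / [2.24 × (76.6 − -36.2)] = 0.975 kg/s

ṁ_c = 0.975 kg/s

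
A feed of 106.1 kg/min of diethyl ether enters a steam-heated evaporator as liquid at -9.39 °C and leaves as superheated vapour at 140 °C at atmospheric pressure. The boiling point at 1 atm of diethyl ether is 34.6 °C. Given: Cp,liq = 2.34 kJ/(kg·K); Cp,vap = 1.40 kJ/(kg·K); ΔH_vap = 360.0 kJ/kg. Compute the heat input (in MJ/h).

Q = 3890 MJ/h

liquid -9.39→34.6 °C: 102.94 kJ/kg
vaporisation at 34.6 °C: 360 kJ/kg
vapour 34.6→140 °C: 147.56 kJ/kg
Δh = 102.94 + 360 + 147.56 = 610.5 kJ/kg
Q = ṁ·Δh = 106.1 kg/min × 610.5 kJ/kg = 64774 kJ/min
|Q| = 1079.6 kW = 3886.4 MJ/h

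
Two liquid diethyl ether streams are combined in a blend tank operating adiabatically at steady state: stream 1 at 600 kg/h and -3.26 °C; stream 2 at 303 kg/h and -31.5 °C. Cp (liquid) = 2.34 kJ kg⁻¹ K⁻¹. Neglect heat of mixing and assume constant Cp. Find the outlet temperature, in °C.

No heat crosses the boundary, so H_out = H_in.
Σ ṁᵢCp,ᵢTᵢ = 600×2.34×-3.26 + 303×2.34×-31.5 = -26911
Σ ṁᵢCp,ᵢ = 600×2.34 + 303×2.34 = 2113
T_out = -26911 / 2113 = -12.736 °C

T_out = -12.7 °C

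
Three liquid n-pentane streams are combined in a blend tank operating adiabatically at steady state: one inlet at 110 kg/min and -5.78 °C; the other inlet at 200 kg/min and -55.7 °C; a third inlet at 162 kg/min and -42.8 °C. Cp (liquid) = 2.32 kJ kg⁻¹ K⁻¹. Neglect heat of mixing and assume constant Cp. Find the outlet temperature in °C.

Energy balance with Q = 0: Σ ṁᵢCp,ᵢ(T_out − Tᵢ) = 0
T_out = Σ ṁᵢCp,ᵢTᵢ / Σ ṁᵢCp,ᵢ
      = -43406 / 1095 = -39.639 °C

T_out = -39.6 °C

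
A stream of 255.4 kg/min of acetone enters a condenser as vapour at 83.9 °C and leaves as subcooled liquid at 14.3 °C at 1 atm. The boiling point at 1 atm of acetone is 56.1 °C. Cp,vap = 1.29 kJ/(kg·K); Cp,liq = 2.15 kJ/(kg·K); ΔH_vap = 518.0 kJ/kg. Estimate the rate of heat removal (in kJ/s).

vapour 83.9→56.1 °C: -35.862 kJ/kg
condensation at 56.1 °C: -518 kJ/kg
liquid 56.1→14.3 °C: -89.87 kJ/kg
Δh = -35.862 + -518 + -89.87 = -643.73 kJ/kg
Q = ṁ·Δh = 255.4 kg/min × -643.73 kJ/kg = -164410 kJ/min
|Q| = 2740.2 kW

Q_c = 2740 kJ/s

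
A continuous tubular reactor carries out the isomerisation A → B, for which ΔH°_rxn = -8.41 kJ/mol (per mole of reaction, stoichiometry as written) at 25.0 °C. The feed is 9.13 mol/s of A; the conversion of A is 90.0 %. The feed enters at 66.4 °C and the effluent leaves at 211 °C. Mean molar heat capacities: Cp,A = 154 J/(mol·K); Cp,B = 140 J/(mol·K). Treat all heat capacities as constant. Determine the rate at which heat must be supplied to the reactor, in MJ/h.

Q_in = 406 MJ/h

Extent of reaction ξ = 0.900 × 9.13 = 8.217 mol/s
Reaction term: ξ·ΔH°_rxn = 8.217 × -8.41 = -69.105 kJ/s
Sensible, feed 66.4→25 °C: -58.209 kJ/s
Outlet flows (mol/s): A 0.913, B 8.217
Sensible, products 25→211 °C: 240.12 kJ/s
Q = ΔH = 112.81 kJ/s = 112.81 kW
Heat supplied = 406.11 MJ/h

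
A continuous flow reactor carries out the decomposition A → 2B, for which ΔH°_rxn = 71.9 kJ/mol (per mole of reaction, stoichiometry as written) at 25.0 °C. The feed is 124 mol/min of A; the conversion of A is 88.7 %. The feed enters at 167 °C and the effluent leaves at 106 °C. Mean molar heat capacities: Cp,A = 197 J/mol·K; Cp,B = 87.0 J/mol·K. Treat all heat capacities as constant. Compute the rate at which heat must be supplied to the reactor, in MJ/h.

Q_in = 373 MJ/h

Extent of reaction ξ = 0.887 × 124 = 109.99 mol/min
Reaction term: ξ·ΔH°_rxn = 109.99 × 71.9 = 7908.1 kJ/min
Sensible, feed 167→25 °C: -3468.8 kJ/min
Outlet flows (mol/min): A 14.012, B 219.98
Sensible, products 25→106 °C: 1773.8 kJ/min
Q = ΔH = 6213.1 kJ/min = 103.55 kW
Heat supplied = 372.79 MJ/h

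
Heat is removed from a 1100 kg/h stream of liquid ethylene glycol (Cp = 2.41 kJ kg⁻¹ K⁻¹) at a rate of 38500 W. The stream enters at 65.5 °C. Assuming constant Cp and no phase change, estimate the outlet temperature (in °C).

T_out = 13.2 °C

Q = 38500 W = 138600 kJ/h
ΔT = Q/(ṁ·Cp) = 138600/(1100×2.41) = 52.282 K
T_out = 65.5 − 52.282 = 13.218 °C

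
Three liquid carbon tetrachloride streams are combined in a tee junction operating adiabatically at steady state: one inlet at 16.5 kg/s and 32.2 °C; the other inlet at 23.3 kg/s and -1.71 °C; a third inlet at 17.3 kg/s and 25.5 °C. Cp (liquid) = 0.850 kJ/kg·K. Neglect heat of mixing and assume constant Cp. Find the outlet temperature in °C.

Energy balance with Q = 0: Σ ṁᵢCp,ᵢ(T_out − Tᵢ) = 0
Σ ṁᵢCp,ᵢTᵢ = 16.5×0.850×32.2 + 23.3×0.850×-1.71 + 17.3×0.850×25.5 = 792.72
Σ ṁᵢCp,ᵢ = 16.5×0.850 + 23.3×0.850 + 17.3×0.850 = 48.535
T_out = 792.72 / 48.535 = 16.333 °C

T_out = 16.3 °C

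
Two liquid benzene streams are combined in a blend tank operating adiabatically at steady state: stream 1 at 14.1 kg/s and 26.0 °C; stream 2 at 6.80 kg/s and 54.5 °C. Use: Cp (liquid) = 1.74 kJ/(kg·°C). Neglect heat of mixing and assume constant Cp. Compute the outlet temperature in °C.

No heat crosses the boundary, so H_out = H_in.
Σ ṁᵢCp,ᵢTᵢ = 14.1×1.74×26.0 + 6.80×1.74×54.5 = 1282.7
Σ ṁᵢCp,ᵢ = 14.1×1.74 + 6.80×1.74 = 36.366
T_out = 1282.7 / 36.366 = 35.273 °C

T_out = 35.3 °C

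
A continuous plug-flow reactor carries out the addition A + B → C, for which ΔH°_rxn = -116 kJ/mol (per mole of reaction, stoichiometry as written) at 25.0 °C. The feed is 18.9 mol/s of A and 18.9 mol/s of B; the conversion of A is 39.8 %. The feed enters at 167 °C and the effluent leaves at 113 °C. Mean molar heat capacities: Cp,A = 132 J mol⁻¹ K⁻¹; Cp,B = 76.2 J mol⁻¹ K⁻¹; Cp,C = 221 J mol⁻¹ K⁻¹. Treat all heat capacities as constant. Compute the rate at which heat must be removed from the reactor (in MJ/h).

Q_out = 3880 MJ/h

Extent of reaction ξ = 0.398 × 18.9 = 7.5222 mol/s
Reaction term: ξ·ΔH°_rxn = 7.5222 × -116 = -872.58 kJ/s
Sensible, feed 167→25 °C: -558.77 kJ/s
Outlet flows (mol/s): A 11.378, B 11.378, C 7.5222
Sensible, products 25→113 °C: 354.75 kJ/s
Q = ΔH = -1076.6 kJ/s = -1076.6 kW
Heat removed = 3875.7 MJ/h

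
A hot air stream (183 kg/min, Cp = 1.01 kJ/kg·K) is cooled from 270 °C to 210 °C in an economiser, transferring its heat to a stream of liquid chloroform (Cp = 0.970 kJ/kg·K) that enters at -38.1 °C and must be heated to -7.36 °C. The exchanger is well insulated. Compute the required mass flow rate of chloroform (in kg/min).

ṁ_c = 372 kg/min

Heat released by hot stream: Q = 183 × 1.01 × (270 − 210) = 11090 kJ/min
Energy balance on cold side (adiabatic exchanger): Q = ṁ_c·Cp_c·(T_c,out − T_c,in)
ṁ_c = 11090 / [0.970 × (-7.36 − -38.1)] = 371.92 kg/min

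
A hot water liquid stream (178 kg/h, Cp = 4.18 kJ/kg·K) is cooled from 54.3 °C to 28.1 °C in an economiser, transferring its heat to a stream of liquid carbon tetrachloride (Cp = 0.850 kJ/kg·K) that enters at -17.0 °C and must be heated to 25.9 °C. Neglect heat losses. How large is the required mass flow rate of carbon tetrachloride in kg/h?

Heat released by hot stream: Q = 178 × 4.18 × (54.3 − 28.1) = 19494 kJ/h
Energy balance on cold side (adiabatic exchanger): Q = ṁ_c·Cp_c·(T_c,out − T_c,in)
ṁ_c = 19494 / [0.850 × (25.9 − -17.0)] = 534.59 kg/h

ṁ_c = 535 kg/h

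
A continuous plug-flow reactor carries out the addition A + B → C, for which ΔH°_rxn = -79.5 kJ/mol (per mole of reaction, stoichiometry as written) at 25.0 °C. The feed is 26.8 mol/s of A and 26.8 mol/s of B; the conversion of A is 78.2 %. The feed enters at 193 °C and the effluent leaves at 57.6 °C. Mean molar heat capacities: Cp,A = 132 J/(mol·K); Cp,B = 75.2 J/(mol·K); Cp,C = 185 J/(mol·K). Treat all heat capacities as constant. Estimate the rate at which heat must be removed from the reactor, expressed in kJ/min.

Q_out = 146000 kJ/min

Extent of reaction ξ = 0.782 × 26.8 = 20.958 mol/s
Reaction term: ξ·ΔH°_rxn = 20.958 × -79.5 = -1666.1 kJ/s
Sensible, feed 193→25 °C: -932.9 kJ/s
Outlet flows (mol/s): A 5.8424, B 5.8424, C 20.958
Sensible, products 25→57.6 °C: 165.86 kJ/s
Q = ΔH = -2433.2 kJ/s = -2433.2 kW
Heat removed = 145990 kJ/min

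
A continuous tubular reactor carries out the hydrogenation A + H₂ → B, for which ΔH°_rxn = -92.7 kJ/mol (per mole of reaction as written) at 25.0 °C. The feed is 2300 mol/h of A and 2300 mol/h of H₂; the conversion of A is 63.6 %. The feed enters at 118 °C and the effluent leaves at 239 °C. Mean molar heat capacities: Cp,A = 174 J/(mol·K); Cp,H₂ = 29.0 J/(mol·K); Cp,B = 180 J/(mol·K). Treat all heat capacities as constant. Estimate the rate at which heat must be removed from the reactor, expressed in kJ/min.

Extent of reaction ξ = 0.636 × 2300 = 1462.8 mol/h
Reaction term: ξ·ΔH°_rxn = 1462.8 × -92.7 = -135600 kJ/h
Sensible, feed 118→25 °C: -43422 kJ/h
Outlet flows (mol/h): A 837.2, H₂ 837.2, B 1462.8
Sensible, products 25→239 °C: 92717 kJ/h
Q = ΔH = -86307 kJ/h = -23.974 kW
Heat removed = 1438.4 kJ/min

Q_out = 1440 kJ/min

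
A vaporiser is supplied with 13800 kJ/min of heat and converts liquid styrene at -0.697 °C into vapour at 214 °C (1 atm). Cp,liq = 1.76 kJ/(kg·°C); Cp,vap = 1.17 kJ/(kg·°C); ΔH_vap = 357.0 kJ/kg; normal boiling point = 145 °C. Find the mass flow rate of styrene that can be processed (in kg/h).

ṁ = 1190 kg/h

Δh = 1.76×(145−-0.697) + 357.0 + 1.17×(214−145) = 694.16 kJ/kg
Q = 13800 kJ/min = 230 kJ/s = 828000 kJ/h
ṁ = Q/Δh = 828000 / 694.16 = 1192.8 kg/h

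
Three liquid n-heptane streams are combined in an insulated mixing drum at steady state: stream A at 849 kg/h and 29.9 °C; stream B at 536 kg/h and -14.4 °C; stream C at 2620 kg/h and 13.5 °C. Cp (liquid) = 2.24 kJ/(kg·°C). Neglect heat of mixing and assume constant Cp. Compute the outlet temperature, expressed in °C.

T_out = 13.2 °C

Energy balance with Q = 0: Σ ṁᵢCp,ᵢ(T_out − Tᵢ) = 0
T_out = Σ ṁᵢCp,ᵢTᵢ / Σ ṁᵢCp,ᵢ
      = 118800 / 8971.2 = 13.243 °C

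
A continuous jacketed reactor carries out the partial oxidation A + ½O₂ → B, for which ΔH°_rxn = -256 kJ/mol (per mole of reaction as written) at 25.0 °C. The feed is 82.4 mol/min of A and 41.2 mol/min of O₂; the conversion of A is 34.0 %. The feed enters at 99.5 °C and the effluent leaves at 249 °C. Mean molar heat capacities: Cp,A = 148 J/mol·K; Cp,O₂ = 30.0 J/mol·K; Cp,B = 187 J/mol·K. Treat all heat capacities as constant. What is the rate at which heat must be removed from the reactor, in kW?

Extent of reaction ξ = 0.340 × 82.4 = 28.016 mol/min
Reaction term: ξ·ΔH°_rxn = 28.016 × -256 = -7172.1 kJ/min
Sensible, feed 99.5→25 °C: -1000.6 kJ/min
Outlet flows (mol/min): A 54.384, O₂ 27.192, B 28.016
Sensible, products 25→249 °C: 3159.2 kJ/min
Q = ΔH = -5013.5 kJ/min = -83.559 kW
Heat removed = 83.559 kW

Q_out = 83.6 kW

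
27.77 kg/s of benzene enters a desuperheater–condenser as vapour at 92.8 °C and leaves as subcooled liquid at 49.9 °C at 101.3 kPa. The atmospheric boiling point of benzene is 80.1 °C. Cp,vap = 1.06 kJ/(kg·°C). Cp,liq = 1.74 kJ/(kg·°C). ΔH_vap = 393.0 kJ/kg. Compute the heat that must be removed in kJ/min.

vapour 92.8→80.1 °C: -13.462 kJ/kg
condensation at 80.1 °C: -393 kJ/kg
liquid 80.1→49.9 °C: -52.548 kJ/kg
Δh = -13.462 + -393 + -52.548 = -459.01 kJ/kg
Q = ṁ·Δh = 27.77 kg/s × -459.01 kJ/kg = -12747 kJ/s
|Q| = 12747 kW = 764800 kJ/min

Q_c = 765000 kJ/min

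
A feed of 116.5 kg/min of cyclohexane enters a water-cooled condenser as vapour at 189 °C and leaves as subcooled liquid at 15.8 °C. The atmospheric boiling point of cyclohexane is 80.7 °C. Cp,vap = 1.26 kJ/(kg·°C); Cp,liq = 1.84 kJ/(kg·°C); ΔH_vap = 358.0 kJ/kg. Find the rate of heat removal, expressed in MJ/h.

Q_c = 4290 MJ/h

vapour 189→80.7 °C: -136.46 kJ/kg
condensation at 80.7 °C: -358 kJ/kg
liquid 80.7→15.8 °C: -119.42 kJ/kg
Δh = -136.46 + -358 + -119.42 = -613.87 kJ/kg
Q = ṁ·Δh = 116.5 kg/min × -613.87 kJ/kg = -71516 kJ/min
|Q| = 1191.9 kW = 4291 MJ/h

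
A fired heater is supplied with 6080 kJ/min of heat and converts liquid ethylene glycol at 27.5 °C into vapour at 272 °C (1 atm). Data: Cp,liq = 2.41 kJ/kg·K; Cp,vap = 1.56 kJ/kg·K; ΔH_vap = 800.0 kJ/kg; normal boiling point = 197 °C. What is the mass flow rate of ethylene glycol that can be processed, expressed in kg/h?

Δh = 2.41×(197−27.5) + 800.0 + 1.56×(272−197) = 1325.5 kJ/kg
Q = 6080 kJ/min = 101.33 kJ/s = 364800 kJ/h
ṁ = Q/Δh = 364800 / 1325.5 = 275.22 kg/h

ṁ = 275 kg/h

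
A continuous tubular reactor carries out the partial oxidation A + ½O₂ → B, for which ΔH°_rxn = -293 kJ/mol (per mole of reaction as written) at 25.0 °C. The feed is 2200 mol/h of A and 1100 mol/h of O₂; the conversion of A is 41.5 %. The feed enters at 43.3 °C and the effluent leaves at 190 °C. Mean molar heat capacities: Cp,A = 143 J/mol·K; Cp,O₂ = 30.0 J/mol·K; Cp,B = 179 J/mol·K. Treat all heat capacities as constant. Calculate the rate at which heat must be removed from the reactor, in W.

Extent of reaction ξ = 0.415 × 2200 = 913 mol/h
Reaction term: ξ·ΔH°_rxn = 913 × -293 = -267510 kJ/h
Sensible, feed 43.3→25 °C: -6361.1 kJ/h
Outlet flows (mol/h): A 1287, O₂ 643.5, B 913
Sensible, products 25→190 °C: 60518 kJ/h
Q = ΔH = -213350 kJ/h = -59.265 kW
Heat removed = 59265 W

Q_out = 59300 W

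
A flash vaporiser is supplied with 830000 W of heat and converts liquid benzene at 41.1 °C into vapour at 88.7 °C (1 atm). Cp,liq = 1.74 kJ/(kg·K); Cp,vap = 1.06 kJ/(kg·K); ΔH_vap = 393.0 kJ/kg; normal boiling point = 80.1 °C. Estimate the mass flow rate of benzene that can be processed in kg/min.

ṁ = 106 kg/min

Δh = 1.74×(80.1−41.1) + 393.0 + 1.06×(88.7−80.1) = 469.98 kJ/kg
Q = 830000 W = 830 kJ/s = 49800 kJ/min
ṁ = Q/Δh = 49800 / 469.98 = 105.96 kg/min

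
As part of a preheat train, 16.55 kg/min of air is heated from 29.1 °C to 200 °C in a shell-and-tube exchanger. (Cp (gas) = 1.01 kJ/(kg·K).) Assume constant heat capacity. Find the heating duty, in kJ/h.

Q = 171000 kJ/h

Q = ṁ·Cp·ΔT = 16.55 × 1.01 × (200 − 29.1) = 2856.7 kJ/min
Converting: 2856.7 / 60 s = 47.611 kW
Heating duty = 171400 kJ/h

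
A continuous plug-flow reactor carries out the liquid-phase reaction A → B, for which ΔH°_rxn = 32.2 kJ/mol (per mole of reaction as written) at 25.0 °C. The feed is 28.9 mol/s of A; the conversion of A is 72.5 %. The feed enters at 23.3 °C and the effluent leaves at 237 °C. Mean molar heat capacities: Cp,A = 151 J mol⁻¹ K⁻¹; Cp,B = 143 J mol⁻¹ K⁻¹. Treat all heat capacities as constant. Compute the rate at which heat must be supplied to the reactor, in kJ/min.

Extent of reaction ξ = 0.725 × 28.9 = 20.952 mol/s
Reaction term: ξ·ΔH°_rxn = 20.952 × 32.2 = 674.67 kJ/s
Sensible, feed 23.3→25 °C: 7.4186 kJ/s
Outlet flows (mol/s): A 7.9475, B 20.952
Sensible, products 25→237 °C: 889.61 kJ/s
Q = ΔH = 1571.7 kJ/s = 1571.7 kW
Heat supplied = 94302 kJ/min

Q_in = 94300 kJ/min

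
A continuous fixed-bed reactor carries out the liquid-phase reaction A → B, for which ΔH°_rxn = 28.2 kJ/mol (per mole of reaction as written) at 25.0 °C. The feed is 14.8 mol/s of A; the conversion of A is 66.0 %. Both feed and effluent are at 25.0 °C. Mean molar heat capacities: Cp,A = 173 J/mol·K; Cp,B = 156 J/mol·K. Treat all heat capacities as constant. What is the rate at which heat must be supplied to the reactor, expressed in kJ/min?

Extent of reaction ξ = 0.660 × 14.8 = 9.768 mol/s
Reaction term: ξ·ΔH°_rxn = 9.768 × 28.2 = 275.46 kJ/s
Q = ΔH = 275.46 kJ/s = 275.46 kW
Heat supplied = 16527 kJ/min

Q_in = 16500 kJ/min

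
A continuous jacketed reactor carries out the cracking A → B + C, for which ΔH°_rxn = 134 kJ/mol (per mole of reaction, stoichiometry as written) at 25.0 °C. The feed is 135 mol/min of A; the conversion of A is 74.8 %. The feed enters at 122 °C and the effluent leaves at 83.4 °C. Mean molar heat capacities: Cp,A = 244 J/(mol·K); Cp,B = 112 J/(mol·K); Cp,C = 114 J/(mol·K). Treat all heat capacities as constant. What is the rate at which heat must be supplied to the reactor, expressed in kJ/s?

Extent of reaction ξ = 0.748 × 135 = 100.98 mol/min
Reaction term: ξ·ΔH°_rxn = 100.98 × 134 = 13531 kJ/min
Sensible, feed 122→25 °C: -3195.2 kJ/min
Outlet flows (mol/min): A 34.02, B 100.98, C 100.98
Sensible, products 25→83.4 °C: 1817.5 kJ/min
Q = ΔH = 12154 kJ/min = 202.56 kW
Heat supplied = 202.56 kJ/s

Q_in = 203 kJ/s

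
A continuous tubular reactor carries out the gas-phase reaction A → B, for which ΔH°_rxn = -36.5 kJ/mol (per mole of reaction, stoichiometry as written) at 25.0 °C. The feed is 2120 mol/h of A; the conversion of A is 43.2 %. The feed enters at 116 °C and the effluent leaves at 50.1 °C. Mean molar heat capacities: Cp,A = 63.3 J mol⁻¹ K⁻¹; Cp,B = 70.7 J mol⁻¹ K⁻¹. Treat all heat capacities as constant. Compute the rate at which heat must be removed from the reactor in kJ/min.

Q_out = 702 kJ/min

Extent of reaction ξ = 0.432 × 2120 = 915.84 mol/h
Reaction term: ξ·ΔH°_rxn = 915.84 × -36.5 = -33428 kJ/h
Sensible, feed 116→25 °C: -12212 kJ/h
Outlet flows (mol/h): A 1204.2, B 915.84
Sensible, products 25→50.1 °C: 3538.4 kJ/h
Q = ΔH = -42102 kJ/h = -11.695 kW
Heat removed = 701.69 kJ/min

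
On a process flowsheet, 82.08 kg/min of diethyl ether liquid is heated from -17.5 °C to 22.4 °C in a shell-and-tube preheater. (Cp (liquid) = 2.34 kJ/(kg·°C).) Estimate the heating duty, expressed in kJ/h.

Q = 460000 kJ/h

Q = ṁ·Cp·ΔT = 82.08 × 2.34 × (22.4 − -17.5) = 7663.5 kJ/min
Converting: 7663.5 / 60 s = 127.72 kW
Heating duty = 459810 kJ/h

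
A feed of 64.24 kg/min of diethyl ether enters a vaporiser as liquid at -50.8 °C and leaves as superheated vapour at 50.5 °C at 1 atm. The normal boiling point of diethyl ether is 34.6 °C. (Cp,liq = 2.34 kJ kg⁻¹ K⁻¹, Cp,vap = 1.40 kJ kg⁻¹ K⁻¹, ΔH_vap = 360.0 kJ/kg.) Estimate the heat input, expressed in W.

liquid -50.8→34.6 °C: 199.84 kJ/kg
vaporisation at 34.6 °C: 360 kJ/kg
vapour 34.6→50.5 °C: 22.26 kJ/kg
Δh = 199.84 + 360 + 22.26 = 582.1 kJ/kg
Q = ṁ·Δh = 64.24 kg/min × 582.1 kJ/kg = 37394 kJ/min
|Q| = 623.23 kW = 623230 W

Q = 623000 W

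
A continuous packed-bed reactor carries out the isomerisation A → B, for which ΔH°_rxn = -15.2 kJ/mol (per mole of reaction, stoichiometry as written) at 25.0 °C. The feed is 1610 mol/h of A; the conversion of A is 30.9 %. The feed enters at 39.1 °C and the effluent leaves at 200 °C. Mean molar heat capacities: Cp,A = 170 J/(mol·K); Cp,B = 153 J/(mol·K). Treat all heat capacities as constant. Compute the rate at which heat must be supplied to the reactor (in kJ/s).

Q_in = 9.72 kJ/s

Extent of reaction ξ = 0.309 × 1610 = 497.49 mol/h
Reaction term: ξ·ΔH°_rxn = 497.49 × -15.2 = -7561.8 kJ/h
Sensible, feed 39.1→25 °C: -3859.2 kJ/h
Outlet flows (mol/h): A 1112.5, B 497.49
Sensible, products 25→200 °C: 46417 kJ/h
Q = ΔH = 34996 kJ/h = 9.7212 kW
Heat supplied = 9.7212 kJ/s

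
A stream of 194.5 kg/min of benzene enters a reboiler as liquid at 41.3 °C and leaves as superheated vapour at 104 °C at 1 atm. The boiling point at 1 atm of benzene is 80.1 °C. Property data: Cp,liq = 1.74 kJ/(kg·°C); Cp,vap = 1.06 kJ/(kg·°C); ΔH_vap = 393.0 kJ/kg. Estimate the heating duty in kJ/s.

liquid 41.3→80.1 °C: 67.512 kJ/kg
vaporisation at 80.1 °C: 393 kJ/kg
vapour 80.1→104 °C: 25.334 kJ/kg
Δh = 67.512 + 393 + 25.334 = 485.85 kJ/kg
Q = ṁ·Δh = 194.5 kg/min × 485.85 kJ/kg = 94497 kJ/min
|Q| = 1575 kW

Q = 1570 kJ/s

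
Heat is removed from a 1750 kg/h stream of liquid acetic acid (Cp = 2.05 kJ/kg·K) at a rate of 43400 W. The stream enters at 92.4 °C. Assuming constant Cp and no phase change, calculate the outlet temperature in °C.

Q = 43400 W = 156240 kJ/h
ΔT = Q/(ṁ·Cp) = 156240/(1750×2.05) = 43.551 K
T_out = 92.4 − 43.551 = 48.849 °C

T_out = 48.8 °C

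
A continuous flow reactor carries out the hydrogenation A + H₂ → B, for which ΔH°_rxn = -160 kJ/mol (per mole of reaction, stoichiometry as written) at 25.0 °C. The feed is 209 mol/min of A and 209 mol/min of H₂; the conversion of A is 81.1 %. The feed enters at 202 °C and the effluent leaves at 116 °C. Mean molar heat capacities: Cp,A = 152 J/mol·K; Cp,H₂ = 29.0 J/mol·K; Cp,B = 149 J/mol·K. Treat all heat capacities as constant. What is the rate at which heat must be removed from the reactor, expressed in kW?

Q_out = 514 kW

Extent of reaction ξ = 0.811 × 209 = 169.5 mol/min
Reaction term: ξ·ΔH°_rxn = 169.5 × -160 = -27120 kJ/min
Sensible, feed 202→25 °C: -6695.7 kJ/min
Outlet flows (mol/min): A 39.501, H₂ 39.501, B 169.5
Sensible, products 25→116 °C: 2948.9 kJ/min
Q = ΔH = -30867 kJ/min = -514.45 kW
Heat removed = 514.45 kW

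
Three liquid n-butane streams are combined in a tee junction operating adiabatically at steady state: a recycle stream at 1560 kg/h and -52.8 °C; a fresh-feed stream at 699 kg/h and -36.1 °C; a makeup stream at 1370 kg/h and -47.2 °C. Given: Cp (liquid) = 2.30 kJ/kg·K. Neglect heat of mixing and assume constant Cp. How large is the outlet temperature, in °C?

Adiabatic, steady state ⇒ Σ ṁᵢCp,ᵢ(T_out − Tᵢ) = 0
Σ ṁᵢCp,ᵢTᵢ = 1560×2.30×-52.8 + 699×2.30×-36.1 + 1370×2.30×-47.2 = -396210
Σ ṁᵢCp,ᵢ = 1560×2.30 + 699×2.30 + 1370×2.30 = 8346.7
T_out = -396210 / 8346.7 = -47.469 °C

T_out = -47.5 °C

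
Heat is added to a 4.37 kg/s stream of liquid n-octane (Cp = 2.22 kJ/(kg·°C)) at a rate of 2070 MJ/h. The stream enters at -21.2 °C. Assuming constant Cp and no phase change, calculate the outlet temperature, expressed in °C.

Q = 2070 MJ/h = 575 kJ/s
ΔT = Q/(ṁ·Cp) = 575/(4.37×2.22) = 59.27 K
T_out = -21.2 + 59.27 = 38.07 °C

T_out = 38.1 °C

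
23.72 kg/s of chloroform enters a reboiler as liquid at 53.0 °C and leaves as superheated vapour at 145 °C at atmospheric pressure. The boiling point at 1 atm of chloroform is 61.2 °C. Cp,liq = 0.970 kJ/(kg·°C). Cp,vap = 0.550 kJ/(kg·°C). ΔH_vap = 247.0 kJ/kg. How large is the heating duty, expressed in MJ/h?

Q = 25700 MJ/h

liquid 53.0→61.2 °C: 7.954 kJ/kg
vaporisation at 61.2 °C: 247 kJ/kg
vapour 61.2→145 °C: 46.09 kJ/kg
Δh = 7.954 + 247 + 46.09 = 301.04 kJ/kg
Q = ṁ·Δh = 23.72 kg/s × 301.04 kJ/kg = 7140.8 kJ/s
|Q| = 7140.8 kW = 25707 MJ/h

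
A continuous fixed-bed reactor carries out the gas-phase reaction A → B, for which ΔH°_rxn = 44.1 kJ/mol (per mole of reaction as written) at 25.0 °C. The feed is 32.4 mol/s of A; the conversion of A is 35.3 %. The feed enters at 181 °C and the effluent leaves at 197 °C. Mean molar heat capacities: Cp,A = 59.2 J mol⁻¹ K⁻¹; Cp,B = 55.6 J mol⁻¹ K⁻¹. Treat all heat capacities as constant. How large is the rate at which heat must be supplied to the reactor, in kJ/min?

Q_in = 31700 kJ/min

Extent of reaction ξ = 0.353 × 32.4 = 11.437 mol/s
Reaction term: ξ·ΔH°_rxn = 11.437 × 44.1 = 504.38 kJ/s
Sensible, feed 181→25 °C: -299.22 kJ/s
Outlet flows (mol/s): A 20.963, B 11.437
Sensible, products 25→197 °C: 322.83 kJ/s
Q = ΔH = 527.99 kJ/s = 527.99 kW
Heat supplied = 31679 kJ/min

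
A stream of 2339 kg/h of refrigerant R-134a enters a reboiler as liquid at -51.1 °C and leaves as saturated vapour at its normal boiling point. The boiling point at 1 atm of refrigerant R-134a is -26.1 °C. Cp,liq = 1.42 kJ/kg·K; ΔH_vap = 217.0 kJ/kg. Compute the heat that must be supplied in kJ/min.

liquid -51.1→-26.1 °C: 35.5 kJ/kg
vaporisation at -26.1 °C: 217 kJ/kg
Δh = 35.5 + 217 = 252.5 kJ/kg
Q = ṁ·Δh = 2339 kg/h × 252.5 kJ/kg = 590600 kJ/h
|Q| = 164.05 kW = 9843.3 kJ/min

Q = 9840 kJ/min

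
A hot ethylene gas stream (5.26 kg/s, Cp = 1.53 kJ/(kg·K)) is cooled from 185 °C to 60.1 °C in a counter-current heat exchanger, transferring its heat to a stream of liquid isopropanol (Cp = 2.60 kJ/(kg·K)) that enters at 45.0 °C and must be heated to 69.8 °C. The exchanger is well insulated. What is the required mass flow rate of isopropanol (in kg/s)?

Heat released by hot stream: Q = 5.26 × 1.53 × (185 − 60.1) = 1005.2 kJ/s
Energy balance on cold side (adiabatic exchanger): Q = ṁ_c·Cp_c·(T_c,out − T_c,in)
ṁ_c = 1005.2 / [2.60 × (69.8 − 45.0)] = 15.589 kg/s

ṁ_c = 15.6 kg/s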